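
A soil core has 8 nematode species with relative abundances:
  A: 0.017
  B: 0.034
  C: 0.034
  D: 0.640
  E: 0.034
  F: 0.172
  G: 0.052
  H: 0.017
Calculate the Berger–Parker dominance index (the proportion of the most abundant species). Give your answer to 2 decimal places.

0.64

The largest proportion is 0.64, i.e. d = 0.64 to 2 decimal places.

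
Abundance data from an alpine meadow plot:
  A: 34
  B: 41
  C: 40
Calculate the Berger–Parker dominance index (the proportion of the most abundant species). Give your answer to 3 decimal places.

Total N = 34+41+40 = 115, so the proportions are 0.29565, 0.35652, 0.34783 (working shown to 5 dp, full precision carried).
The largest proportion is 0.35652, i.e. d = 0.357 to 3 decimal places.

0.357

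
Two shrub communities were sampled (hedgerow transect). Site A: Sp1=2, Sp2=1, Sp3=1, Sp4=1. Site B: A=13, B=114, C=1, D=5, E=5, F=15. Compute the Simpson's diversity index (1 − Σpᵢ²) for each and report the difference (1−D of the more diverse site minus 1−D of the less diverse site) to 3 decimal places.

0.294

Site A: N=5, proportions 0.4, 0.2, 0.2, 0.2, giving 1−D = 0.72000 (working shown to 5 dp, full precision carried).
Site B: N=153, proportions 0.08497, 0.7451, 0.00654, 0.03268, 0.03268, 0.09804, giving 1−D = 0.42582.
Difference = |0.72000 − 0.42582| = 0.29418, i.e. 0.294 to 3 decimal places.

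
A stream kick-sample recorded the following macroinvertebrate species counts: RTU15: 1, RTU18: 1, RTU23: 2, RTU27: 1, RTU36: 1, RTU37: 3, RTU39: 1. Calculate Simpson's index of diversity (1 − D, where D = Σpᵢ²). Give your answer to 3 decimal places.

0.820

Total N = 1+1+2+1+1+3+1 = 10, so the proportions are 0.1, 0.1, 0.2, 0.1, 0.1, 0.3, 0.1 (working shown to 5 dp, full precision carried).
D = 0.1² + 0.1² + 0.2² + 0.1² + 0.1² + 0.3² + 0.1² = 0.01000 + 0.01000 + 0.04000 + 0.01000 + 0.01000 + 0.09000 + 0.01000 = 0.18000.
So 1 − D = 0.82000, i.e. 0.820 to 3 decimal places.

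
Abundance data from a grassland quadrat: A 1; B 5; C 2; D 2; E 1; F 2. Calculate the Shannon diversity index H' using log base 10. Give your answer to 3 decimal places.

Total N = 1+5+2+2+1+2 = 13, so the proportions are 0.07692, 0.38462, 0.15385, 0.15385, 0.07692, 0.15385 (working shown to 5 dp, full precision carried).
Each pᵢ log₁₀ pᵢ term: 0.07692×(-1.11394)=-0.08569, 0.38462×(-0.41497)=-0.15961, 0.15385×(-0.81291)=-0.12506, 0.15385×(-0.81291)=-0.12506, 0.07692×(-1.11394)=-0.08569, 0.15385×(-0.81291)=-0.12506.
Sum = -0.70617, so H' = 0.706.

0.706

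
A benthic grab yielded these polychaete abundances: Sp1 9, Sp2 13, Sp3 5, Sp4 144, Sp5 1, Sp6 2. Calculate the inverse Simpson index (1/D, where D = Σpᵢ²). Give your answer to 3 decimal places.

1.441

Total N = 9+13+5+144+1+2 = 174, so the proportions are 0.051724, 0.074713, 0.028736, 0.827586, 0.005747, 0.011494 (working shown to 6 dp, full precision carried).
D = 0.051724² + 0.074713² + 0.028736² + 0.827586² + 0.005747² + 0.011494² = 0.002675 + 0.005582 + 0.000826 + 0.684899 + 0.000033 + 0.000132 = 0.694147.
So 1/D = 1.44062, i.e. 1.441 to 3 decimal places.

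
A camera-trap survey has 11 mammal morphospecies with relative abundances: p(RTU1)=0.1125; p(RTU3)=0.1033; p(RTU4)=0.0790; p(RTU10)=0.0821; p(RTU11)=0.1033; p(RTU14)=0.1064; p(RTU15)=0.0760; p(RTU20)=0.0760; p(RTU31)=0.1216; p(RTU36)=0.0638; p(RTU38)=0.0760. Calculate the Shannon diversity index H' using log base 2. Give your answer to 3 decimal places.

Each pᵢ log₂ pᵢ term (working shown to 5 dp, full precision carried): 0.1125×(-3.15200)=-0.35460, 0.1033×(-3.27509)=-0.33832, 0.079×(-3.66200)=-0.28930, 0.0821×(-3.60647)=-0.29609, 0.1033×(-3.27509)=-0.33832, 0.1064×(-3.23243)=-0.34393, 0.076×(-3.71786)=-0.28256, 0.076×(-3.71786)=-0.28256, 0.1216×(-3.03978)=-0.36964, 0.0638×(-3.97030)=-0.25331, 0.076×(-3.71786)=-0.28256.
Sum = -3.43117, so H' = 3.431.

3.431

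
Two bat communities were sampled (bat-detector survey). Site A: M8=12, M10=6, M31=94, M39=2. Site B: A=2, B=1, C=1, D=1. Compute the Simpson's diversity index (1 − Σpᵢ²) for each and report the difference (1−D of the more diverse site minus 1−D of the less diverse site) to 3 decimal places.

0.414

Site A: N=114, proportions 0.10526, 0.05263, 0.82456, 0.01754, giving 1−D = 0.30594 (working shown to 5 dp, full precision carried).
Site B: N=5, proportions 0.4, 0.2, 0.2, 0.2, giving 1−D = 0.72000.
Difference = |0.30594 − 0.72000| = 0.41406, i.e. 0.414 to 3 decimal places.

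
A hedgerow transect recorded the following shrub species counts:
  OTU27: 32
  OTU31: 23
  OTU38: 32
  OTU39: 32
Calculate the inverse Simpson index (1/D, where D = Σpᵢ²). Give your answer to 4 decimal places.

3.9325

Total N = 32+23+32+32 = 119, so the proportions are 0.26890756, 0.19327731, 0.26890756, 0.26890756 (working shown to 8 dp, full precision carried).
D = 0.26890756² + 0.19327731² + 0.26890756² + 0.26890756² = 0.07231128 + 0.03735612 + 0.07231128 + 0.07231128 = 0.25428995.
So 1/D = 3.932519, i.e. 3.9325 to 4 decimal places.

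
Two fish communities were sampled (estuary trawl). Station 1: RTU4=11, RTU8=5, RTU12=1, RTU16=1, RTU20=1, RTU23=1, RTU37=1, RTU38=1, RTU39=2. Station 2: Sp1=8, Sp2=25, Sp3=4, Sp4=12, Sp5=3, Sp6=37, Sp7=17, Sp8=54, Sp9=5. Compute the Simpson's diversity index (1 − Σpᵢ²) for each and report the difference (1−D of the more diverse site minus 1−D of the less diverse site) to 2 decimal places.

Station 1: N=24, proportions 0.4583, 0.2083, 0.0417, 0.0417, 0.0417, 0.0417, 0.0417, 0.0417, 0.0833, giving 1−D = 0.7292 (working shown to 4 dp, full precision carried).
Station 2: N=165, proportions 0.0485, 0.1515, 0.0242, 0.0727, 0.0182, 0.2242, 0.103, 0.3273, 0.0303, giving 1−D = 0.7996.
Difference = |0.7292 − 0.7996| = 0.0704, i.e. 0.07 to 2 decimal places.

0.07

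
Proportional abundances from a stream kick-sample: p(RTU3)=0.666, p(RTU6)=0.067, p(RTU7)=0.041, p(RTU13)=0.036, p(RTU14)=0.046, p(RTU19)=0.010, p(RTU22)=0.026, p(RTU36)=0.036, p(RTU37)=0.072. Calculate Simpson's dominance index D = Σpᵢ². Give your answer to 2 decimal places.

D = 0.666² + 0.067² + 0.041² + 0.036² + 0.046² + 0.01² + 0.026² + 0.036² + 0.072² = 0.4436 + 0.0045 + 0.0017 + 0.0013 + 0.0021 + 0.0001 + 0.0007 + 0.0013 + 0.0052 = 0.4604 (working shown to 4 dp, full precision carried).
To 2 decimal places, D = 0.46.

0.46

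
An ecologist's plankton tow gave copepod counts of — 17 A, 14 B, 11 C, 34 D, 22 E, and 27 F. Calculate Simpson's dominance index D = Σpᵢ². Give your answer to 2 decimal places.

0.19

Total N = 17+14+11+34+22+27 = 125, so the proportions are 0.136, 0.112, 0.088, 0.272, 0.176, 0.216 (working shown to 4 dp, full precision carried).
D = 0.136² + 0.112² + 0.088² + 0.272² + 0.176² + 0.216² = 0.0185 + 0.0125 + 0.0077 + 0.0740 + 0.0310 + 0.0467 = 0.1904.
To 2 decimal places, D = 0.19.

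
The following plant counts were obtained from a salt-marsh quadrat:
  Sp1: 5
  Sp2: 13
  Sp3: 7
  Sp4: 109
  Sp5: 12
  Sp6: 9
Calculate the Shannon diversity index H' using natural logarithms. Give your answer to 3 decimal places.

1.069

Total N = 5+13+7+109+12+9 = 155, so the proportions are 0.03226, 0.08387, 0.04516, 0.70323, 0.07742, 0.05806 (working shown to 5 dp, full precision carried).
Each pᵢ ln pᵢ term: 0.03226×(-3.43399)=-0.11077, 0.08387×(-2.47848)=-0.20787, 0.04516×(-3.09751)=-0.13989, 0.70323×(-0.35208)=-0.24759, 0.07742×(-2.55852)=-0.19808, 0.05806×(-2.84620)=-0.16526.
Sum = -1.06947, so H' = 1.069.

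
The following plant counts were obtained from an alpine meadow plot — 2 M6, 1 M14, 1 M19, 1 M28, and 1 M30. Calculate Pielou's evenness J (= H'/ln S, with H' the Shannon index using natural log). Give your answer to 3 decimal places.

Total N = 2+1+1+1+1 = 6, so the proportions are 0.33333, 0.16667, 0.16667, 0.16667, 0.16667 (working shown to 5 dp, full precision carried).
H' = −Σ pᵢ ln pᵢ = −((-0.36620) + (-0.29863) + (-0.29863) + (-0.29863) + (-0.29863)) = 1.56071.
With S = 5 species, ln S = 1.60944, so J = 1.56071/1.60944 = 0.96972, i.e. 0.970 to 3 decimal places.

0.970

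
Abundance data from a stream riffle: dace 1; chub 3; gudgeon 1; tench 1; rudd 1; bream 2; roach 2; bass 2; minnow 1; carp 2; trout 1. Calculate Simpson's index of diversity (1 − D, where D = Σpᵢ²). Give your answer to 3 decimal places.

Total N = 1+3+1+1+1+2+2+2+1+2+1 = 17, so the proportions are 0.05882, 0.17647, 0.05882, 0.05882, 0.05882, 0.11765, 0.11765, 0.11765, 0.05882, 0.11765, 0.05882 (working shown to 5 dp, full precision carried).
D = 0.05882² + 0.17647² + 0.05882² + 0.05882² + 0.05882² + 0.11765² + 0.11765² + 0.11765² + 0.05882² + 0.11765² + 0.05882² = 0.00346 + 0.03114 + 0.00346 + 0.00346 + 0.00346 + 0.01384 + 0.01384 + 0.01384 + 0.00346 + 0.01384 + 0.00346 = 0.10727.
So 1 − D = 0.89273, i.e. 0.893 to 3 decimal places.

0.893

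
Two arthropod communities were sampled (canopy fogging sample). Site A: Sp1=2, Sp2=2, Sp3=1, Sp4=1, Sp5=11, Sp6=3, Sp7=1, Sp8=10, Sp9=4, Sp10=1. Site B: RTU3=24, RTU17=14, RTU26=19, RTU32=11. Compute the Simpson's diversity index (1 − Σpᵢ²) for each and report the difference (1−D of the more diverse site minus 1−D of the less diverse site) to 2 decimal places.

0.07

Site A: N=36, proportions 0.0556, 0.0556, 0.0278, 0.0278, 0.3056, 0.0833, 0.0278, 0.2778, 0.1111, 0.0278, giving 1−D = 0.8009 (working shown to 4 dp, full precision carried).
Site B: N=68, proportions 0.3529, 0.2059, 0.2794, 0.1618, giving 1−D = 0.7288.
Difference = |0.8009 − 0.7288| = 0.0721, i.e. 0.07 to 2 decimal places.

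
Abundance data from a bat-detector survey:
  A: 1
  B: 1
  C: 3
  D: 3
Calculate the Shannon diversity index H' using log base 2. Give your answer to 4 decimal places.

1.8113

Total N = 1+1+3+3 = 8, so the proportions are 0.125, 0.125, 0.375, 0.375 (working shown to 6 dp, full precision carried).
Each pᵢ log₂ pᵢ term: 0.125×(-3.000000)=-0.375000, 0.125×(-3.000000)=-0.375000, 0.375×(-1.415037)=-0.530639, 0.375×(-1.415037)=-0.530639.
Sum = -1.811278, so H' = 1.8113.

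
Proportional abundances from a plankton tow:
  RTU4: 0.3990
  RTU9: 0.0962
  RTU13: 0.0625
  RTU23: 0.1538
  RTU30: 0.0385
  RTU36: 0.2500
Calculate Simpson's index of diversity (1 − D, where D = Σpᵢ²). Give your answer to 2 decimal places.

0.74

D = 0.399² + 0.0962² + 0.0625² + 0.1538² + 0.0385² + 0.25² = 0.1592 + 0.0093 + 0.0039 + 0.0237 + 0.0015 + 0.0625 = 0.2600 (working shown to 4 dp, full precision carried).
So 1 − D = 0.7400, i.e. 0.74 to 2 decimal places.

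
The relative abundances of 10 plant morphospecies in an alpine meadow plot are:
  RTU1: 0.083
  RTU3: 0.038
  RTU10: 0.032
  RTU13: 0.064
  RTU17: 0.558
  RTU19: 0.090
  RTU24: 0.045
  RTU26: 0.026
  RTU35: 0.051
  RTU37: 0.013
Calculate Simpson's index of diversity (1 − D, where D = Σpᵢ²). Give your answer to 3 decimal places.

0.662

D = 0.083² + 0.038² + 0.032² + 0.064² + 0.558² + 0.09² + 0.045² + 0.026² + 0.051² + 0.013² = 0.00689 + 0.00144 + 0.00102 + 0.00410 + 0.31136 + 0.00810 + 0.00202 + 0.00068 + 0.00260 + 0.00017 = 0.33839 (working shown to 5 dp, full precision carried).
So 1 − D = 0.66161, i.e. 0.662 to 3 decimal places.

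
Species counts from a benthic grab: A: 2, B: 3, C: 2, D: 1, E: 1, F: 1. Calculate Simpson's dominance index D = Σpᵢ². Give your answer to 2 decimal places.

Total N = 2+3+2+1+1+1 = 10, so the proportions are 0.2, 0.3, 0.2, 0.1, 0.1, 0.1 (working shown to 4 dp, full precision carried).
D = 0.2² + 0.3² + 0.2² + 0.1² + 0.1² + 0.1² = 0.0400 + 0.0900 + 0.0400 + 0.0100 + 0.0100 + 0.0100 = 0.2000.
To 2 decimal places, D = 0.20.

0.20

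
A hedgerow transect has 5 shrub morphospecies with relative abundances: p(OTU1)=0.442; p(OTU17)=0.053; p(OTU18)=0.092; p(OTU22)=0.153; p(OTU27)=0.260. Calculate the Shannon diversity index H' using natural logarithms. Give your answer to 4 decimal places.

1.3735

Each pᵢ ln pᵢ term (working shown to 6 dp, full precision carried): 0.442×(-0.816445)=-0.360869, 0.053×(-2.937463)=-0.155686, 0.092×(-2.385967)=-0.219509, 0.153×(-1.877317)=-0.287230, 0.26×(-1.347074)=-0.350239.
Sum = -1.373532, so H' = 1.3735.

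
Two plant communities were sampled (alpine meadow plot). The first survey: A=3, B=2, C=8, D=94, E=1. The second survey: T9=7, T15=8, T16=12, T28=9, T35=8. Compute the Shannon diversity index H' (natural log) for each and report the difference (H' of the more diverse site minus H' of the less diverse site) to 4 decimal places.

The first survey: N=108, proportions 0.027778, 0.018519, 0.074074, 0.87037, 0.009259, giving H' = 0.530396 (working shown to 6 dp, full precision carried).
The second survey: N=44, proportions 0.159091, 0.181818, 0.272727, 0.204545, 0.181818, giving H' = 1.591318.
Difference = |0.530396 − 1.591318| = 1.060922, i.e. 1.0609 to 4 decimal places.

1.0609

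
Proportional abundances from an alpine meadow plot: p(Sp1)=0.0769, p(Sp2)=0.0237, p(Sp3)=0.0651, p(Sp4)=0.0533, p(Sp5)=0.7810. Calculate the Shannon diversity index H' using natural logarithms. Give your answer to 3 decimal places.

Each pᵢ ln pᵢ term (working shown to 5 dp, full precision carried): 0.0769×(-2.56525)=-0.19727, 0.0237×(-3.74228)=-0.08869, 0.0651×(-2.73183)=-0.17784, 0.0533×(-2.93182)=-0.15627, 0.781×(-0.24718)=-0.19305.
Sum = -0.81312, so H' = 0.813.

0.813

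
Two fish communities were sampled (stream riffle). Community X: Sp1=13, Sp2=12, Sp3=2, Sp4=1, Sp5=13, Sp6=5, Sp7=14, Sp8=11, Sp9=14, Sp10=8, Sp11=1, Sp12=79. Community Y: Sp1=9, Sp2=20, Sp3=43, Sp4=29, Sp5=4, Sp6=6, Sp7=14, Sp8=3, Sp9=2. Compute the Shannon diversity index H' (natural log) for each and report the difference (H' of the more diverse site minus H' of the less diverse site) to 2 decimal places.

Community X: N=173, proportions 0.0751, 0.0694, 0.0116, 0.0058, 0.0751, 0.0289, 0.0809, 0.0636, 0.0809, 0.0462, 0.0058, 0.4566, giving H' = 1.8699 (working shown to 4 dp, full precision carried).
Community Y: N=130, proportions 0.0692, 0.1538, 0.3308, 0.2231, 0.0308, 0.0462, 0.1077, 0.0231, 0.0154, giving H' = 1.8137.
Difference = |1.8699 − 1.8137| = 0.0562, i.e. 0.06 to 2 decimal places.

0.06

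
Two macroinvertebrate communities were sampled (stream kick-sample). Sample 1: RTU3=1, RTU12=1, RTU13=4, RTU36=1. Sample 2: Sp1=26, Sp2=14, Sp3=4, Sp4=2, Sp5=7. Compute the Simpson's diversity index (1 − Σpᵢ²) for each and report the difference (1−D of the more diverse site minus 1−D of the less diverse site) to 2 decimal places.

0.05

Sample 1: N=7, proportions 0.1429, 0.1429, 0.5714, 0.1429, giving 1−D = 0.6122 (working shown to 4 dp, full precision carried).
Sample 2: N=53, proportions 0.4906, 0.2642, 0.0755, 0.0377, 0.1321, giving 1−D = 0.6650.
Difference = |0.6122 − 0.6650| = 0.0528, i.e. 0.05 to 2 decimal places.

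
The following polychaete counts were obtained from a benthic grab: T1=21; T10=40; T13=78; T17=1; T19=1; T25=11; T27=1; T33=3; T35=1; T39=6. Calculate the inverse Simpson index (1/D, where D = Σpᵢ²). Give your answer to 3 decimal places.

Total N = 21+40+78+1+1+11+1+3+1+6 = 163, so the proportions are 0.1288344, 0.2453988, 0.4785276, 0.006135, 0.006135, 0.0674847, 0.006135, 0.0184049, 0.006135, 0.0368098 (working shown to 7 dp, full precision carried).
D = 0.1288344² + 0.2453988² + 0.4785276² + 0.006135² + 0.006135² + 0.0674847² + 0.006135² + 0.0184049² + 0.006135² + 0.0368098² = 0.0165983 + 0.0602206 + 0.2289887 + 0.0000376 + 0.0000376 + 0.0045542 + 0.0000376 + 0.0003387 + 0.0000376 + 0.0013550 = 0.3122060.
So 1/D = 3.20301, i.e. 3.203 to 3 decimal places.

3.203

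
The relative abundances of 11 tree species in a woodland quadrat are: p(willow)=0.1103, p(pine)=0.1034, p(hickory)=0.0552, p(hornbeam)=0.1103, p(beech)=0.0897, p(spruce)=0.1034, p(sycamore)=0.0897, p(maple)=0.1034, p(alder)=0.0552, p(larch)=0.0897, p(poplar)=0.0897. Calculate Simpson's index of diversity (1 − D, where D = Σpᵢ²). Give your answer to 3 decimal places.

D = 0.1103² + 0.1034² + 0.0552² + 0.1103² + 0.0897² + 0.1034² + 0.0897² + 0.1034² + 0.0552² + 0.0897² + 0.0897² = 0.01217 + 0.01069 + 0.00305 + 0.01217 + 0.00805 + 0.01069 + 0.00805 + 0.01069 + 0.00305 + 0.00805 + 0.00805 = 0.09469 (working shown to 5 dp, full precision carried).
So 1 − D = 0.90531, i.e. 0.905 to 3 decimal places.

0.905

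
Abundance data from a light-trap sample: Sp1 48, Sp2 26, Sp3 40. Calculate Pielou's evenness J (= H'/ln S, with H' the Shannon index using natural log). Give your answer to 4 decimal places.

0.9729

Total N = 48+26+40 = 114, so the proportions are 0.421053, 0.22807, 0.350877 (working shown to 6 dp, full precision carried).
H' = −Σ pᵢ ln pᵢ = −((-0.364209) + (-0.337111) + (-0.367480)) = 1.068801.
With S = 3 species, ln S = 1.098612, so J = 1.068801/1.098612 = 0.972864, i.e. 0.9729 to 4 decimal places.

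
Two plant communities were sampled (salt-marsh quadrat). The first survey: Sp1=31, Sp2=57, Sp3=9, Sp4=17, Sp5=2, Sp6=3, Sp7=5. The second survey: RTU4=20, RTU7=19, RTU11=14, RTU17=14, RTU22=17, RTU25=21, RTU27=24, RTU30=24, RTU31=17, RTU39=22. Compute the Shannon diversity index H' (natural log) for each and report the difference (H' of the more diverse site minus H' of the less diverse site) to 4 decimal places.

0.8331

The first survey: N=124, proportions 0.25, 0.459677, 0.072581, 0.137097, 0.016129, 0.024194, 0.040323, giving H' = 1.452729 (working shown to 6 dp, full precision carried).
The second survey: N=192, proportions 0.104167, 0.098958, 0.072917, 0.072917, 0.088542, 0.109375, 0.125, 0.125, 0.088542, 0.114583, giving H' = 2.285796.
Difference = |1.452729 − 2.285796| = 0.833067, i.e. 0.8331 to 4 decimal places.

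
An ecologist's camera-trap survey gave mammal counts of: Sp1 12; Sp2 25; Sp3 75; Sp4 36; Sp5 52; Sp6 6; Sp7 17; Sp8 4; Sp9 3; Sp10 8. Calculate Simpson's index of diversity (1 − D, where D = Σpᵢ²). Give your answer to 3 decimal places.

0.809

Total N = 12+25+75+36+52+6+17+4+3+8 = 238, so the proportions are 0.05042, 0.10504, 0.31513, 0.15126, 0.21849, 0.02521, 0.07143, 0.01681, 0.01261, 0.03361 (working shown to 5 dp, full precision carried).
D = 0.05042² + 0.10504² + 0.31513² + 0.15126² + 0.21849² + 0.02521² + 0.07143² + 0.01681² + 0.01261² + 0.03361² = 0.00254 + 0.01103 + 0.09930 + 0.02288 + 0.04774 + 0.00064 + 0.00510 + 0.00028 + 0.00016 + 0.00113 = 0.19081.
So 1 − D = 0.80919, i.e. 0.809 to 3 decimal places.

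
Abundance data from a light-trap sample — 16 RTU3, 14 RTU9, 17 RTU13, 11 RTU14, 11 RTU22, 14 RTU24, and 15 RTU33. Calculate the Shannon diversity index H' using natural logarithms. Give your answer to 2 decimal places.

Total N = 16+14+17+11+11+14+15 = 98, so the proportions are 0.1633, 0.1429, 0.1735, 0.1122, 0.1122, 0.1429, 0.1531 (working shown to 4 dp, full precision carried).
Each pᵢ ln pᵢ term: 0.1633×(-1.8124)=-0.2959, 0.1429×(-1.9459)=-0.2780, 0.1735×(-1.7518)=-0.3039, 0.1122×(-2.1871)=-0.2455, 0.1122×(-2.1871)=-0.2455, 0.1429×(-1.9459)=-0.2780, 0.1531×(-1.8769)=-0.2873.
Sum = -1.9340, so H' = 1.93.

1.93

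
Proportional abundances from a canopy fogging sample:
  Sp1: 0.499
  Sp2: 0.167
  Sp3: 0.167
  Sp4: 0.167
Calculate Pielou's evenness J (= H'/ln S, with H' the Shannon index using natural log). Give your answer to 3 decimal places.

H' = −Σ pᵢ ln pᵢ = −((-0.34688) + (-0.29889) + (-0.29889) + (-0.29889)) = 1.24355 (working shown to 5 dp, full precision carried).
With S = 4 species, ln S = 1.38629, so J = 1.24355/1.38629 = 0.89703, i.e. 0.897 to 3 decimal places.

0.897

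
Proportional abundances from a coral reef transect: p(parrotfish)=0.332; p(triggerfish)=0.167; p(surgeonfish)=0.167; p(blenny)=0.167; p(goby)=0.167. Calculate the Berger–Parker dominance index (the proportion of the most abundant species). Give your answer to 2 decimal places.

0.33

The largest proportion is 0.332, i.e. d = 0.33 to 2 decimal places.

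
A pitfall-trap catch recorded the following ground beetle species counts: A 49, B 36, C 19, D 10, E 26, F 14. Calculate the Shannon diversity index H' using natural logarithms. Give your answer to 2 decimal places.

Total N = 49+36+19+10+26+14 = 154, so the proportions are 0.3182, 0.2338, 0.1234, 0.0649, 0.1688, 0.0909 (working shown to 4 dp, full precision carried).
Each pᵢ ln pᵢ term: 0.3182×(-1.1451)=-0.3644, 0.2338×(-1.4534)=-0.3398, 0.1234×(-2.0925)=-0.2582, 0.0649×(-2.7344)=-0.1776, 0.1688×(-1.7789)=-0.3003, 0.0909×(-2.3979)=-0.2180.
Sum = -1.6582, so H' = 1.66.

1.66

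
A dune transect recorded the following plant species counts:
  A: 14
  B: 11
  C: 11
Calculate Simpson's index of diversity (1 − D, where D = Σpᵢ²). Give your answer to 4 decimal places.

0.6620

Total N = 14+11+11 = 36, so the proportions are 0.388889, 0.305556, 0.305556 (working shown to 6 dp, full precision carried).
D = 0.388889² + 0.305556² + 0.305556² = 0.151235 + 0.093364 + 0.093364 = 0.337963.
So 1 − D = 0.662037, i.e. 0.6620 to 4 decimal places.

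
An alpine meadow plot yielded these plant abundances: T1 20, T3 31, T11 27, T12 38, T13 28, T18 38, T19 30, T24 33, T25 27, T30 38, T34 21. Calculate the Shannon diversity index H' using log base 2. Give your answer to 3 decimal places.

3.429

Total N = 20+31+27+38+28+38+30+33+27+38+21 = 331, so the proportions are 0.06042, 0.09366, 0.08157, 0.1148, 0.08459, 0.1148, 0.09063, 0.0997, 0.08157, 0.1148, 0.06344 (working shown to 5 dp, full precision carried).
Each pᵢ log₂ pᵢ term: 0.06042×(-4.04876)=-0.24464, 0.09366×(-3.41649)=-0.31997, 0.08157×(-3.61580)=-0.29494, 0.1148×(-3.12276)=-0.35850, 0.08459×(-3.56333)=-0.30143, 0.1148×(-3.12276)=-0.35850, 0.09063×(-3.46380)=-0.31394, 0.0997×(-3.32629)=-0.33162, 0.08157×(-3.61580)=-0.29494, 0.1148×(-3.12276)=-0.35850, 0.06344×(-3.97837)=-0.25240.
Sum = -3.42941, so H' = 3.429.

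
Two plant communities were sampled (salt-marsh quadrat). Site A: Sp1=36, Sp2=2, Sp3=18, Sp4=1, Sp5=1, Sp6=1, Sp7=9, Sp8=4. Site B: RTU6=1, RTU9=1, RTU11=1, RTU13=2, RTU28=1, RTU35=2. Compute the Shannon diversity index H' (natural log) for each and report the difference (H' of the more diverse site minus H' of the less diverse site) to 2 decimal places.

0.34

Site A: N=72, proportions 0.5, 0.0278, 0.25, 0.0139, 0.0139, 0.0139, 0.125, 0.0556, giving H' = 1.3914 (working shown to 4 dp, full precision carried).
Site B: N=8, proportions 0.125, 0.125, 0.125, 0.25, 0.125, 0.25, giving H' = 1.7329.
Difference = |1.3914 − 1.7329| = 0.3415, i.e. 0.34 to 2 decimal places.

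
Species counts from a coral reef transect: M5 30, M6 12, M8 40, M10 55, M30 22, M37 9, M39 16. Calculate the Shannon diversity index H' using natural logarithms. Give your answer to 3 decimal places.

Total N = 30+12+40+55+22+9+16 = 184, so the proportions are 0.16304, 0.06522, 0.21739, 0.29891, 0.11957, 0.04891, 0.08696 (working shown to 5 dp, full precision carried).
Each pᵢ ln pᵢ term: 0.16304×(-1.81374)=-0.29572, 0.06522×(-2.73003)=-0.17805, 0.21739×(-1.52606)=-0.33175, 0.29891×(-1.20760)=-0.36097, 0.11957×(-2.12389)=-0.25394, 0.04891×(-3.01771)=-0.14761, 0.08696×(-2.44235)=-0.21238.
Sum = -1.78041, so H' = 1.780.

1.780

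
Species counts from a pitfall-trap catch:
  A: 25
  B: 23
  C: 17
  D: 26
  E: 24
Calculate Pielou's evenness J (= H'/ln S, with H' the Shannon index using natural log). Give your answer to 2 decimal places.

0.99

Total N = 25+23+17+26+24 = 115, so the proportions are 0.2174, 0.2, 0.1478, 0.2261, 0.2087 (working shown to 4 dp, full precision carried).
H' = −Σ pᵢ ln pᵢ = −((-0.3318) + (-0.3219) + (-0.2826) + (-0.3362) + (-0.3270)) = 1.5994.
With S = 5 species, ln S = 1.6094, so J = 1.5994/1.6094 = 0.9938, i.e. 0.99 to 2 decimal places.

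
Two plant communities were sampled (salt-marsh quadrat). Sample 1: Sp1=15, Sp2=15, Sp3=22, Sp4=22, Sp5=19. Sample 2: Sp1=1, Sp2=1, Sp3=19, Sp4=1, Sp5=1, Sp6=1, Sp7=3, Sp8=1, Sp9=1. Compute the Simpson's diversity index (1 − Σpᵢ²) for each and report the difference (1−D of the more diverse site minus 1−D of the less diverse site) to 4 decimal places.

Sample 1: N=93, proportions 0.16129, 0.16129, 0.236559, 0.236559, 0.204301, giving 1−D = 0.794311 (working shown to 6 dp, full precision carried).
Sample 2: N=29, proportions 0.034483, 0.034483, 0.655172, 0.034483, 0.034483, 0.034483, 0.103448, 0.034483, 0.034483, giving 1−D = 0.551724.
Difference = |0.794311 − 0.551724| = 0.242587, i.e. 0.2426 to 4 decimal places.

0.2426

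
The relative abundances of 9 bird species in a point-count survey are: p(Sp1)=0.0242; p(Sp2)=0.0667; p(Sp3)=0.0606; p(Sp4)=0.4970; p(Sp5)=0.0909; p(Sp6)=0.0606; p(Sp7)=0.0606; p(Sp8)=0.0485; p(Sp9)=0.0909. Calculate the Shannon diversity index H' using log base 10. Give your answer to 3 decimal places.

Each pᵢ log₁₀ pᵢ term (working shown to 5 dp, full precision carried): 0.0242×(-1.61618)=-0.03911, 0.0667×(-1.17587)=-0.07843, 0.0606×(-1.21753)=-0.07378, 0.497×(-0.30364)=-0.15091, 0.0909×(-1.04144)=-0.09467, 0.0606×(-1.21753)=-0.07378, 0.0606×(-1.21753)=-0.07378, 0.0485×(-1.31426)=-0.06374, 0.0909×(-1.04144)=-0.09467.
Sum = -0.74287, so H' = 0.743.

0.743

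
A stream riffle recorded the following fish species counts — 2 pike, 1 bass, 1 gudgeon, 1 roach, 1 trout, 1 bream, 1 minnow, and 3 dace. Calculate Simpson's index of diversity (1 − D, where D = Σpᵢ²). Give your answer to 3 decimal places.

Total N = 2+1+1+1+1+1+1+3 = 11, so the proportions are 0.18182, 0.09091, 0.09091, 0.09091, 0.09091, 0.09091, 0.09091, 0.27273 (working shown to 5 dp, full precision carried).
D = 0.18182² + 0.09091² + 0.09091² + 0.09091² + 0.09091² + 0.09091² + 0.09091² + 0.27273² = 0.03306 + 0.00826 + 0.00826 + 0.00826 + 0.00826 + 0.00826 + 0.00826 + 0.07438 = 0.15702.
So 1 − D = 0.84298, i.e. 0.843 to 3 decimal places.

0.843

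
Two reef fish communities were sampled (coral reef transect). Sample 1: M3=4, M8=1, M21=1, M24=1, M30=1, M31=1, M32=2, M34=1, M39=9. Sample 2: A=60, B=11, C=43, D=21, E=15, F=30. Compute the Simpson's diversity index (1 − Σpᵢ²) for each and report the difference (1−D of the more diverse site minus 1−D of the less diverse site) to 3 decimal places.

Sample 1: N=21, proportions 0.19048, 0.04762, 0.04762, 0.04762, 0.04762, 0.04762, 0.09524, 0.04762, 0.42857, giving 1−D = 0.75737 (working shown to 5 dp, full precision carried).
Sample 2: N=180, proportions 0.33333, 0.06111, 0.23889, 0.11667, 0.08333, 0.16667, giving 1−D = 0.77975.
Difference = |0.75737 − 0.77975| = 0.02238, i.e. 0.022 to 3 decimal places.

0.022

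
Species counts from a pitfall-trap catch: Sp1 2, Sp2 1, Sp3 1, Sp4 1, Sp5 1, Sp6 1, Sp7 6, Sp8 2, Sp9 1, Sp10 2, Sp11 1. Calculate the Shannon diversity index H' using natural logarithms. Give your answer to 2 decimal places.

Total N = 2+1+1+1+1+1+6+2+1+2+1 = 19, so the proportions are 0.1053, 0.0526, 0.0526, 0.0526, 0.0526, 0.0526, 0.3158, 0.1053, 0.0526, 0.1053, 0.0526 (working shown to 4 dp, full precision carried).
Each pᵢ ln pᵢ term: 0.1053×(-2.2513)=-0.2370, 0.0526×(-2.9444)=-0.1550, 0.0526×(-2.9444)=-0.1550, 0.0526×(-2.9444)=-0.1550, 0.0526×(-2.9444)=-0.1550, 0.0526×(-2.9444)=-0.1550, 0.3158×(-1.1527)=-0.3640, 0.1053×(-2.2513)=-0.2370, 0.0526×(-2.9444)=-0.1550, 0.1053×(-2.2513)=-0.2370, 0.0526×(-2.9444)=-0.1550.
Sum = -2.1597, so H' = 2.16.

2.16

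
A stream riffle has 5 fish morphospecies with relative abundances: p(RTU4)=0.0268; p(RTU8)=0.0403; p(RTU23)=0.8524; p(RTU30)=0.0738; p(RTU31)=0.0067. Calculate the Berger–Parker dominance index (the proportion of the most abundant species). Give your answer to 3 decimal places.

0.852

The largest proportion is 0.8524, i.e. d = 0.852 to 3 decimal places.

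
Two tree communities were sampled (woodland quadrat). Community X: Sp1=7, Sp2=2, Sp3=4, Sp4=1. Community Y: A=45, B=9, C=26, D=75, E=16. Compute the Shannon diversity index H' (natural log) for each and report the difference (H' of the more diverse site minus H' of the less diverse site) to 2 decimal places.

Community X: N=14, proportions 0.5, 0.1429, 0.2857, 0.0714, giving H' = 1.1710 (working shown to 4 dp, full precision carried).
Community Y: N=171, proportions 0.2632, 0.0526, 0.152, 0.4386, 0.0936, giving H' = 1.3758.
Difference = |1.1710 − 1.3758| = 0.2048, i.e. 0.20 to 2 decimal places.

0.20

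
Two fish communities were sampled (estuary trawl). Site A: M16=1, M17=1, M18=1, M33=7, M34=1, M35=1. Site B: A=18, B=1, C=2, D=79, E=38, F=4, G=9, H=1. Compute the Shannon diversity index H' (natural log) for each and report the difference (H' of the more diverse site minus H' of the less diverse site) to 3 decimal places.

Site A: N=12, proportions 0.08333, 0.08333, 0.08333, 0.58333, 0.08333, 0.08333, giving H' = 1.34979 (working shown to 5 dp, full precision carried).
Site B: N=152, proportions 0.11842, 0.00658, 0.01316, 0.51974, 0.25, 0.02632, 0.05921, 0.00658, giving H' = 1.32554.
Difference = |1.34979 − 1.32554| = 0.02425, i.e. 0.024 to 3 decimal places.

0.024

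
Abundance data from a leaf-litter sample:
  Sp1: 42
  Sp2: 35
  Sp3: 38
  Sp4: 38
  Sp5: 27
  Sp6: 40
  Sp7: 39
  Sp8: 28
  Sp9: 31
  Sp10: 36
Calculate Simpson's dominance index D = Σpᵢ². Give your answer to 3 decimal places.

Total N = 42+35+38+38+27+40+39+28+31+36 = 354, so the proportions are 0.11864, 0.09887, 0.10734, 0.10734, 0.07627, 0.11299, 0.11017, 0.0791, 0.08757, 0.10169 (working shown to 5 dp, full precision carried).
D = 0.11864² + 0.09887² + 0.10734² + 0.10734² + 0.07627² + 0.11299² + 0.11017² + 0.0791² + 0.08757² + 0.10169² = 0.01408 + 0.00978 + 0.01152 + 0.01152 + 0.00582 + 0.01277 + 0.01214 + 0.00626 + 0.00767 + 0.01034 = 0.10189.
To 3 decimal places, D = 0.102.

0.102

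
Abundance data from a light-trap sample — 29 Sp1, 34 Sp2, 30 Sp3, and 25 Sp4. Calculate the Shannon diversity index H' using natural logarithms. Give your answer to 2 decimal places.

Total N = 29+34+30+25 = 118, so the proportions are 0.2458, 0.2881, 0.2542, 0.2119 (working shown to 4 dp, full precision carried).
Each pᵢ ln pᵢ term: 0.2458×(-1.4034)=-0.3449, 0.2881×(-1.2443)=-0.3585, 0.2542×(-1.3695)=-0.3482, 0.2119×(-1.5518)=-0.3288.
Sum = -1.3804, so H' = 1.38.

1.38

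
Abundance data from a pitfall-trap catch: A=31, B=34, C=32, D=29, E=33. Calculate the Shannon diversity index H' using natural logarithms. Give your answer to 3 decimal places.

Total N = 31+34+32+29+33 = 159, so the proportions are 0.19497, 0.21384, 0.20126, 0.18239, 0.20755 (working shown to 5 dp, full precision carried).
Each pᵢ ln pᵢ term: 0.19497×(-1.63492)=-0.31876, 0.21384×(-1.54254)=-0.32985, 0.20126×(-1.60317)=-0.32265, 0.18239×(-1.70161)=-0.31036, 0.20755×(-1.57240)=-0.32635.
Sum = -1.60796, so H' = 1.608.

1.608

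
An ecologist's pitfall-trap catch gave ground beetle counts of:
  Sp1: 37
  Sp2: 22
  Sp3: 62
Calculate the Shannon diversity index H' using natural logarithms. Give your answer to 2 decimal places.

Total N = 37+22+62 = 121, so the proportions are 0.3058, 0.1818, 0.5124 (working shown to 4 dp, full precision carried).
Each pᵢ ln pᵢ term: 0.3058×(-1.1849)=-0.3623, 0.1818×(-1.7047)=-0.3100, 0.5124×(-0.6687)=-0.3426.
Sum = -1.0149, so H' = 1.01.

1.01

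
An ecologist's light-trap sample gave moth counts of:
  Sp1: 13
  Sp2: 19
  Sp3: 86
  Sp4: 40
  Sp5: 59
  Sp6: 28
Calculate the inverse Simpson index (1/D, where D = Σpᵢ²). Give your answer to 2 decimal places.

Total N = 13+19+86+40+59+28 = 245, so the proportions are 0.053061, 0.077551, 0.35102, 0.163265, 0.240816, 0.114286 (working shown to 6 dp, full precision carried).
D = 0.053061² + 0.077551² + 0.35102² + 0.163265² + 0.240816² + 0.114286² = 0.002815 + 0.006014 + 0.123215 + 0.026656 + 0.057993 + 0.013061 = 0.229754.
So 1/D = 4.3525, i.e. 4.35 to 2 decimal places.

4.35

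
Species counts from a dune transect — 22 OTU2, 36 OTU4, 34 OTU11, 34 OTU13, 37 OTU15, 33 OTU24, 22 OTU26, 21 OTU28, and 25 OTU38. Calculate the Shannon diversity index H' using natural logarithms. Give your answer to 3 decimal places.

Total N = 22+36+34+34+37+33+22+21+25 = 264, so the proportions are 0.08333, 0.13636, 0.12879, 0.12879, 0.14015, 0.125, 0.08333, 0.07955, 0.0947 (working shown to 5 dp, full precision carried).
Each pᵢ ln pᵢ term: 0.08333×(-2.48491)=-0.20708, 0.13636×(-1.99243)=-0.27170, 0.12879×(-2.04959)=-0.26396, 0.12879×(-2.04959)=-0.26396, 0.14015×(-1.96503)=-0.27540, 0.125×(-2.07944)=-0.25993, 0.08333×(-2.48491)=-0.20708, 0.07955×(-2.53143)=-0.20136, 0.0947×(-2.35707)=-0.22321.
Sum = -2.17367, so H' = 2.174.

2.174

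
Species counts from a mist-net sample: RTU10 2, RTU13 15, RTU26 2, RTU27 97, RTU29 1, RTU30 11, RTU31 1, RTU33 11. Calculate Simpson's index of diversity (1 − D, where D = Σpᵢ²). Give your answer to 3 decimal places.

0.496

Total N = 2+15+2+97+1+11+1+11 = 140, so the proportions are 0.01429, 0.10714, 0.01429, 0.69286, 0.00714, 0.07857, 0.00714, 0.07857 (working shown to 5 dp, full precision carried).
D = 0.01429² + 0.10714² + 0.01429² + 0.69286² + 0.00714² + 0.07857² + 0.00714² + 0.07857² = 0.00020 + 0.01148 + 0.00020 + 0.48005 + 0.00005 + 0.00617 + 0.00005 + 0.00617 = 0.50439.
So 1 − D = 0.49561, i.e. 0.496 to 3 decimal places.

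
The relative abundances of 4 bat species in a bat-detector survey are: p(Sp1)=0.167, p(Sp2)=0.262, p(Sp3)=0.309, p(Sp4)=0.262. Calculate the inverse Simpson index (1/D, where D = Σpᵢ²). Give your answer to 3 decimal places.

3.836

D = 0.167² + 0.262² + 0.309² + 0.262² = 0.0278890 + 0.0686440 + 0.0954810 + 0.0686440 = 0.2606580 (working shown to 7 dp, full precision carried).
So 1/D = 3.83644, i.e. 3.836 to 3 decimal places.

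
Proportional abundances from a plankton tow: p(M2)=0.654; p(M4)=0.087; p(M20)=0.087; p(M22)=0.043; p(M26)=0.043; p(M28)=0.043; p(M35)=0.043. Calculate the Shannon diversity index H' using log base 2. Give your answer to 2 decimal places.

1.79

Each pᵢ log₂ pᵢ term (working shown to 4 dp, full precision carried): 0.654×(-0.6126)=-0.4007, 0.087×(-3.5228)=-0.3065, 0.087×(-3.5228)=-0.3065, 0.043×(-4.5395)=-0.1952, 0.043×(-4.5395)=-0.1952, 0.043×(-4.5395)=-0.1952, 0.043×(-4.5395)=-0.1952.
Sum = -1.7944, so H' = 1.79.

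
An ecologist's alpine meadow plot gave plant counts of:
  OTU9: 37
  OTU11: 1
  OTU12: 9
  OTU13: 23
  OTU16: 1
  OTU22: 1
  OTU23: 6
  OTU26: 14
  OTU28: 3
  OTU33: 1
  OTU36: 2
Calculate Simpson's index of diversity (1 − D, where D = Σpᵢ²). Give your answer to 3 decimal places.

Total N = 37+1+9+23+1+1+6+14+3+1+2 = 98, so the proportions are 0.37755, 0.0102, 0.09184, 0.23469, 0.0102, 0.0102, 0.06122, 0.14286, 0.03061, 0.0102, 0.02041 (working shown to 5 dp, full precision carried).
D = 0.37755² + 0.0102² + 0.09184² + 0.23469² + 0.0102² + 0.0102² + 0.06122² + 0.14286² + 0.03061² + 0.0102² + 0.02041² = 0.14254 + 0.00010 + 0.00843 + 0.05508 + 0.00010 + 0.00010 + 0.00375 + 0.02041 + 0.00094 + 0.00010 + 0.00042 = 0.23199.
So 1 − D = 0.76801, i.e. 0.768 to 3 decimal places.

0.768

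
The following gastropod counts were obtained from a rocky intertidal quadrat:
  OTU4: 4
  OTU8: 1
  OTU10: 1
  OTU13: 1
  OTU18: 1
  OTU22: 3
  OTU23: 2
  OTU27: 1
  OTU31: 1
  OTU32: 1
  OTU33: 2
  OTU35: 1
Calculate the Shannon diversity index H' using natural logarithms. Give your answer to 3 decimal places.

Total N = 4+1+1+1+1+3+2+1+1+1+2+1 = 19, so the proportions are 0.21053, 0.05263, 0.05263, 0.05263, 0.05263, 0.15789, 0.10526, 0.05263, 0.05263, 0.05263, 0.10526, 0.05263 (working shown to 5 dp, full precision carried).
Each pᵢ ln pᵢ term: 0.21053×(-1.55814)=-0.32803, 0.05263×(-2.94444)=-0.15497, 0.05263×(-2.94444)=-0.15497, 0.05263×(-2.94444)=-0.15497, 0.05263×(-2.94444)=-0.15497, 0.15789×(-1.84583)=-0.29145, 0.10526×(-2.25129)=-0.23698, 0.05263×(-2.94444)=-0.15497, 0.05263×(-2.94444)=-0.15497, 0.05263×(-2.94444)=-0.15497, 0.10526×(-2.25129)=-0.23698, 0.05263×(-2.94444)=-0.15497.
Sum = -2.33320, so H' = 2.333.

2.333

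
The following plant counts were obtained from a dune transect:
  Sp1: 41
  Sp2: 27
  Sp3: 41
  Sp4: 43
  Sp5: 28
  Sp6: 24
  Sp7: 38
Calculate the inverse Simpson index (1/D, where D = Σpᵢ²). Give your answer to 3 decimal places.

6.698

Total N = 41+27+41+43+28+24+38 = 242, so the proportions are 0.1694215, 0.1115702, 0.1694215, 0.177686, 0.1157025, 0.0991736, 0.1570248 (working shown to 7 dp, full precision carried).
D = 0.1694215² + 0.1115702² + 0.1694215² + 0.177686² + 0.1157025² + 0.0991736² + 0.1570248² = 0.0287036 + 0.0124479 + 0.0287036 + 0.0315723 + 0.0133871 + 0.0098354 + 0.0246568 = 0.1493067.
So 1/D = 6.69762, i.e. 6.698 to 3 decimal places.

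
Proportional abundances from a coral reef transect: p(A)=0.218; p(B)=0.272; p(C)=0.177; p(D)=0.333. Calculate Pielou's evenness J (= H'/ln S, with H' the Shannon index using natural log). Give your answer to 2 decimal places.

H' = −Σ pᵢ ln pᵢ = −((-0.3321) + (-0.3541) + (-0.3065) + (-0.3662)) = 1.3589 (working shown to 4 dp, full precision carried).
With S = 4 species, ln S = 1.3863, so J = 1.3589/1.3863 = 0.9802, i.e. 0.98 to 2 decimal places.

0.98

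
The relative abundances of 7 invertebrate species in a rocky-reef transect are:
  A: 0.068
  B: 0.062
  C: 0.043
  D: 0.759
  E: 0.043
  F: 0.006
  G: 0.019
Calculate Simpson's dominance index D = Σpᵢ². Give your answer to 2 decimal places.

D = 0.068² + 0.062² + 0.043² + 0.759² + 0.043² + 0.006² + 0.019² = 0.0046 + 0.0038 + 0.0018 + 0.5761 + 0.0018 + 0.0000 + 0.0004 = 0.5886 (working shown to 4 dp, full precision carried).
To 2 decimal places, D = 0.59.

0.59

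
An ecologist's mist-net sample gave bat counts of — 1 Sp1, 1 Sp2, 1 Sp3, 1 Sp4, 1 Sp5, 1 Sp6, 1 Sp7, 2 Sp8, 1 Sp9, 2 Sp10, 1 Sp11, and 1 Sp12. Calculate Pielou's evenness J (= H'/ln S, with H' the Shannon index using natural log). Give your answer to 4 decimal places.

Total N = 1+1+1+1+1+1+1+2+1+2+1+1 = 14, so the proportions are 0.071429, 0.071429, 0.071429, 0.071429, 0.071429, 0.071429, 0.071429, 0.142857, 0.071429, 0.142857, 0.071429, 0.071429 (working shown to 6 dp, full precision carried).
H' = −Σ pᵢ ln pᵢ = −((-0.188504) + (-0.188504) + (-0.188504) + (-0.188504) + (-0.188504) + (-0.188504) + (-0.188504) + (-0.277987) + (-0.188504) + (-0.277987) + (-0.188504) + (-0.188504)) = 2.441015.
With S = 12 species, ln S = 2.484907, so J = 2.441015/2.484907 = 0.982337, i.e. 0.9823 to 4 decimal places.

0.9823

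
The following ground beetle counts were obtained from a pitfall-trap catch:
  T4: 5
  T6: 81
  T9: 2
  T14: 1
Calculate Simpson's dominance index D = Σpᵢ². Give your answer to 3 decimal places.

Total N = 5+81+2+1 = 89, so the proportions are 0.05618, 0.91011, 0.02247, 0.01124 (working shown to 5 dp, full precision carried).
D = 0.05618² + 0.91011² + 0.02247² + 0.01124² = 0.00316 + 0.82830 + 0.00050 + 0.00013 = 0.83209.
To 3 decimal places, D = 0.832.

0.832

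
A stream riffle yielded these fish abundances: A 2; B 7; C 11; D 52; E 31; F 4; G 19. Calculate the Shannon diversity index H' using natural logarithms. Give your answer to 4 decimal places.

1.5443

Total N = 2+7+11+52+31+4+19 = 126, so the proportions are 0.015873, 0.055556, 0.087302, 0.412698, 0.246032, 0.031746, 0.150794 (working shown to 6 dp, full precision carried).
Each pᵢ ln pᵢ term: 0.015873×(-4.143135)=-0.065764, 0.055556×(-2.890372)=-0.160576, 0.087302×(-2.438387)=-0.212875, 0.412698×(-0.885038)=-0.365254, 0.246032×(-1.402295)=-0.345009, 0.031746×(-3.449988)=-0.109523, 0.150794×(-1.891843)=-0.285278.
Sum = -1.544279, so H' = 1.5443.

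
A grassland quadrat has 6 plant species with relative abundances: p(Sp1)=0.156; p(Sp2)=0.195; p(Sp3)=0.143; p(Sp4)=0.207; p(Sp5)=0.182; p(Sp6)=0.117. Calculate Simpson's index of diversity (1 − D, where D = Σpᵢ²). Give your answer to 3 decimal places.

0.828

D = 0.156² + 0.195² + 0.143² + 0.207² + 0.182² + 0.117² = 0.02434 + 0.03803 + 0.02045 + 0.04285 + 0.03312 + 0.01369 = 0.17247 (working shown to 5 dp, full precision carried).
So 1 − D = 0.82753, i.e. 0.828 to 3 decimal places.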